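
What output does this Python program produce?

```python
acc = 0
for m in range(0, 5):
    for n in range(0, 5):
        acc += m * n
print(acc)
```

100

m=0,n=0: acc = 0+0 = 0
m=0,n=1: acc = 0+0 = 0
m=0,n=2: acc = 0+0 = 0
m=0,n=3: acc = 0+0 = 0
m=0,n=4: acc = 0+0 = 0
m=1,n=0: acc = 0+0 = 0
m=1,n=1: acc = 0+1 = 1
m=1,n=2: acc = 1+2 = 3
m=1,n=3: acc = 3+3 = 6
m=1,n=4: acc = 6+4 = 10
m=2,n=0: acc = 10+0 = 10
m=2,n=1: acc = 10+2 = 12
m=2,n=2: acc = 12+4 = 16
m=2,n=3: acc = 16+6 = 22
m=2,n=4: acc = 22+8 = 30
m=3,n=0: acc = 30+0 = 30
m=3,n=1: acc = 30+3 = 33
m=3,n=2: acc = 33+6 = 39
m=3,n=3: acc = 39+9 = 48
m=3,n=4: acc = 48+12 = 60
m=4,n=0: acc = 60+0 = 60
m=4,n=1: acc = 60+4 = 64
m=4,n=2: acc = 64+8 = 72
m=4,n=3: acc = 72+12 = 84
m=4,n=4: acc = 84+16 = 100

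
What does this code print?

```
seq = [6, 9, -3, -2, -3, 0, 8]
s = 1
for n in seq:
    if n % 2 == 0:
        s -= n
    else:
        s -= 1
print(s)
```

-14

n=6: even, s = 1-6 = -5
n=9: not even, s = (-5)-1 = -6
n=-3: not even, s = (-6)-1 = -7
n=-2: even, s = (-7)-(-2) = -5
n=-3: not even, s = (-5)-1 = -6
n=0: even, s = (-6)-0 = -6
n=8: even, s = (-6)-8 = -14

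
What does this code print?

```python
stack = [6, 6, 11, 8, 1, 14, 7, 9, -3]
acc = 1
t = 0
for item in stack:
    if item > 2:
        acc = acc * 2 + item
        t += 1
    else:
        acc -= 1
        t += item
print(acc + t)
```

1019

item=6: >2, acc = 1*2+6 = 8; t=1
item=6: >2, acc = 8*2+6 = 22; t=2
item=11: >2, acc = 22*2+11 = 55; t=3
item=8: >2, acc = 55*2+8 = 118; t=4
item=1: not >2, acc = 118-1 = 117; t=5
item=14: >2, acc = 117*2+14 = 248; t=6
item=7: >2, acc = 248*2+7 = 503; t=7
item=9: >2, acc = 503*2+9 = 1015; t=8
item=-3: not >2, acc = 1015-1 = 1014; t=5
acc+t = 1014+5 = 1019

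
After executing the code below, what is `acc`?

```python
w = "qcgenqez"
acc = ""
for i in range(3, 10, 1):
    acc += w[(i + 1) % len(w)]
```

i=3: add w[4]='n' → 'n'
i=4: add w[5]='q' → 'nq'
i=5: add w[6]='e' → 'nqe'
i=6: add w[7]='z' → 'nqez'
i=7: add w[0]='q' → 'nqezq'
i=8: add w[1]='c' → 'nqezqc'
i=9: add w[2]='g' → 'nqezqcg'

'nqezqcg'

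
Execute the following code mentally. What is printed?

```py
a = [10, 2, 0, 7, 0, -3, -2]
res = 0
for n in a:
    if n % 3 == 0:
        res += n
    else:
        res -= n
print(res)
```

n=10: not %3==0, res = 0-10 = -10
n=2: not %3==0, res = (-10)-2 = -12
n=0: %3==0, res = (-12)+0 = -12
n=7: not %3==0, res = (-12)-7 = -19
n=0: %3==0, res = (-19)+0 = -19
n=-3: %3==0, res = (-19)+(-3) = -22
n=-2: not %3==0, res = (-22)-(-2) = -20

-20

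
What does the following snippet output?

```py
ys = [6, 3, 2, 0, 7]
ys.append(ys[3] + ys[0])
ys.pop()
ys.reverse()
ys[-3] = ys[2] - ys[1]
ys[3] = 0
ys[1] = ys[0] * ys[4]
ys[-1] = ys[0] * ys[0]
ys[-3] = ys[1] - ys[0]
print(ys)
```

[7, 42, 35, 0, 49]

append ys[3]+ys[0] = 0+6 = 6 → [6, 3, 2, 0, 7, 6]
pop() removes 6 → [6, 3, 2, 0, 7]
reverse → [7, 0, 2, 3, 6]
ys[-3] = ys[2]-ys[1] = 2-0 = 2 → [7, 0, 2, 3, 6]
ys[3] = 0 → [7, 0, 2, 0, 6]
ys[1] = ys[0]*ys[4] = 7*6 = 42 → [7, 42, 2, 0, 6]
ys[-1] = ys[0]*ys[0] = 7*7 = 49 → [7, 42, 2, 0, 49]
ys[-3] = ys[1]-ys[0] = 42-7 = 35 → [7, 42, 35, 0, 49]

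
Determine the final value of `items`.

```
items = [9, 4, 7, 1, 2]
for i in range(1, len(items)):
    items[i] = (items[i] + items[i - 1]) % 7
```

[9, 6, 6, 0, 2]

i=1: items[1] = (4+9)%7 = 6 → [9, 6, 7, 1, 2]
i=2: items[2] = (7+6)%7 = 6 → [9, 6, 6, 1, 2]
i=3: items[3] = (1+6)%7 = 0 → [9, 6, 6, 0, 2]
i=4: items[4] = (2+0)%7 = 2 → [9, 6, 6, 0, 2]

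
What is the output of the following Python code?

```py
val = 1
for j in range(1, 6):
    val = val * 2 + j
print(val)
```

j=1: val = 1*2+1 = 3
j=2: val = 3*2+2 = 8
j=3: val = 8*2+3 = 19
j=4: val = 19*2+4 = 42
j=5: val = 42*2+5 = 89

89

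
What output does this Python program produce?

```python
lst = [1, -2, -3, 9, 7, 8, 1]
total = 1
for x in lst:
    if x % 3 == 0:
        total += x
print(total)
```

7

x=1: not %3==0
x=-2: not %3==0
x=-3: %3==0, total = 1+(-3) = -2
x=9: %3==0, total = (-2)+9 = 7
x=7: not %3==0
x=8: not %3==0
x=1: not %3==0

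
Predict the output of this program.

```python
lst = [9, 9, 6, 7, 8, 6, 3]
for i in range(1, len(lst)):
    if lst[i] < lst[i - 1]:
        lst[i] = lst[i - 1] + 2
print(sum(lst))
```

i=1: 9>=9, unchanged → [9, 9, 6, 7, 8, 6, 3]
i=2: 6<9, lst[2] = 9+2 = 11 → [9, 9, 11, 7, 8, 6, 3]
i=3: 7<11, lst[3] = 11+2 = 13 → [9, 9, 11, 13, 8, 6, 3]
i=4: 8<13, lst[4] = 13+2 = 15 → [9, 9, 11, 13, 15, 6, 3]
i=5: 6<15, lst[5] = 15+2 = 17 → [9, 9, 11, 13, 15, 17, 3]
i=6: 3<17, lst[6] = 17+2 = 19 → [9, 9, 11, 13, 15, 17, 19]
sum = 93

93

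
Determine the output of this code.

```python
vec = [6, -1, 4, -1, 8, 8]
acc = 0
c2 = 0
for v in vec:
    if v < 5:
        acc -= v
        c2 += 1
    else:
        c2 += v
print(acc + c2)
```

23

v=6: not <5; c2=6
v=-1: <5, acc = 0-(-1) = 1; c2=7
v=4: <5, acc = 1-4 = -3; c2=8
v=-1: <5, acc = (-3)-(-1) = -2; c2=9
v=8: not <5; c2=17
v=8: not <5; c2=25
acc+c2 = (-2)+25 = 23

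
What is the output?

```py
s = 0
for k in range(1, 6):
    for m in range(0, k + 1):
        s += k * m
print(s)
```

k=1,m=0: s = 0+0 = 0
k=1,m=1: s = 0+1 = 1
k=2,m=0: s = 1+0 = 1
k=2,m=1: s = 1+2 = 3
k=2,m=2: s = 3+4 = 7
k=3,m=0: s = 7+0 = 7
k=3,m=1: s = 7+3 = 10
k=3,m=2: s = 10+6 = 16
k=3,m=3: s = 16+9 = 25
k=4,m=0: s = 25+0 = 25
k=4,m=1: s = 25+4 = 29
k=4,m=2: s = 29+8 = 37
k=4,m=3: s = 37+12 = 49
k=4,m=4: s = 49+16 = 65
k=5,m=0: s = 65+0 = 65
k=5,m=1: s = 65+5 = 70
k=5,m=2: s = 70+10 = 80
k=5,m=3: s = 80+15 = 95
k=5,m=4: s = 95+20 = 115
k=5,m=5: s = 115+25 = 140

140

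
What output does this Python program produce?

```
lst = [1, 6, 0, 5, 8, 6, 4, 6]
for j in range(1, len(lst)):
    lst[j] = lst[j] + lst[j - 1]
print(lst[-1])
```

36

j=1: lst[1] = 6+1 = 7 → [1, 7, 0, 5, 8, 6, 4, 6]
j=2: lst[2] = 0+7 = 7 → [1, 7, 7, 5, 8, 6, 4, 6]
j=3: lst[3] = 5+7 = 12 → [1, 7, 7, 12, 8, 6, 4, 6]
j=4: lst[4] = 8+12 = 20 → [1, 7, 7, 12, 20, 6, 4, 6]
j=5: lst[5] = 6+20 = 26 → [1, 7, 7, 12, 20, 26, 4, 6]
j=6: lst[6] = 4+26 = 30 → [1, 7, 7, 12, 20, 26, 30, 6]
j=7: lst[7] = 6+30 = 36 → [1, 7, 7, 12, 20, 26, 30, 36]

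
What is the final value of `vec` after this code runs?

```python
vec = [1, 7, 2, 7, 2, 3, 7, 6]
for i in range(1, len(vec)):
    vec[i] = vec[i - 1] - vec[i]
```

i=1: vec[1] = 1-7 = -6 → [1, -6, 2, 7, 2, 3, 7, 6]
i=2: vec[2] = (-6)-2 = -8 → [1, -6, -8, 7, 2, 3, 7, 6]
i=3: vec[3] = (-8)-7 = -15 → [1, -6, -8, -15, 2, 3, 7, 6]
i=4: vec[4] = (-15)-2 = -17 → [1, -6, -8, -15, -17, 3, 7, 6]
i=5: vec[5] = (-17)-3 = -20 → [1, -6, -8, -15, -17, -20, 7, 6]
i=6: vec[6] = (-20)-7 = -27 → [1, -6, -8, -15, -17, -20, -27, 6]
i=7: vec[7] = (-27)-6 = -33 → [1, -6, -8, -15, -17, -20, -27, -33]

[1, -6, -8, -15, -17, -20, -27, -33]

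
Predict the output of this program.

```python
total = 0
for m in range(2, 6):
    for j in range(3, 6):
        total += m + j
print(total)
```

m=2,j=3: total = 0+5 = 5
m=2,j=4: total = 5+6 = 11
m=2,j=5: total = 11+7 = 18
m=3,j=3: total = 18+6 = 24
m=3,j=4: total = 24+7 = 31
m=3,j=5: total = 31+8 = 39
m=4,j=3: total = 39+7 = 46
m=4,j=4: total = 46+8 = 54
m=4,j=5: total = 54+9 = 63
m=5,j=3: total = 63+8 = 71
m=5,j=4: total = 71+9 = 80
m=5,j=5: total = 80+10 = 90

90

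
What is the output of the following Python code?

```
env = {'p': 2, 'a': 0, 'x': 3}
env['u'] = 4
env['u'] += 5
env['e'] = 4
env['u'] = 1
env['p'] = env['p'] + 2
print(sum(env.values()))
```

12

env['u'] = 4 → {'p': 2, 'a': 0, 'x': 3, 'u': 4}
env['u'] = 4+5 = 9 → {'p': 2, 'a': 0, 'x': 3, 'u': 9}
env['e'] = 4 → {'p': 2, 'a': 0, 'x': 3, 'u': 9, 'e': 4}
env['u'] = 1 → {'p': 2, 'a': 0, 'x': 3, 'u': 1, 'e': 4}
env['p'] = env['p']+2 = 4 → {'p': 4, 'a': 0, 'x': 3, 'u': 1, 'e': 4}
sum of values = 12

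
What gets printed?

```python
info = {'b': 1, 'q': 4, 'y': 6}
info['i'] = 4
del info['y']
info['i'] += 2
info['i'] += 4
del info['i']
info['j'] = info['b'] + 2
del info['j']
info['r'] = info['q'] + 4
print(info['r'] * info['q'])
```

32

info['i'] = 4 → {'b': 1, 'q': 4, 'y': 6, 'i': 4}
del 'y' → {'b': 1, 'q': 4, 'i': 4}
info['i'] = 4+2 = 6 → {'b': 1, 'q': 4, 'i': 6}
info['i'] = 6+4 = 10 → {'b': 1, 'q': 4, 'i': 10}
del 'i' → {'b': 1, 'q': 4}
info['j'] = info['b']+2 = 3 → {'b': 1, 'q': 4, 'j': 3}
del 'j' → {'b': 1, 'q': 4}
info['r'] = info['q']+4 = 8 → {'b': 1, 'q': 4, 'r': 8}
info['r']*info['q'] = 8*4 = 32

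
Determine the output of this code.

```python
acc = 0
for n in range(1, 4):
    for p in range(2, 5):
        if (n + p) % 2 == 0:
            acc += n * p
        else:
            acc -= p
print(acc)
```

n=1,p=2: odd sum, acc = 0-2 = -2
n=1,p=3: even sum, acc = (-2)+3 = 1
n=1,p=4: odd sum, acc = 1-4 = -3
n=2,p=2: even sum, acc = (-3)+4 = 1
n=2,p=3: odd sum, acc = 1-3 = -2
n=2,p=4: even sum, acc = (-2)+8 = 6
n=3,p=2: odd sum, acc = 6-2 = 4
n=3,p=3: even sum, acc = 4+9 = 13
n=3,p=4: odd sum, acc = 13-4 = 9

9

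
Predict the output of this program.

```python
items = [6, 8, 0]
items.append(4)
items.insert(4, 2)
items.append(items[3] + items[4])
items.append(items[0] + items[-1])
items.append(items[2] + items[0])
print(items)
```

append 4 → [6, 8, 0, 4]
insert 2 at 4 → [6, 8, 0, 4, 2]
append items[3]+items[4] = 4+2 = 6 → [6, 8, 0, 4, 2, 6]
append items[0]+items[-1] = 6+6 = 12 → [6, 8, 0, 4, 2, 6, 12]
append items[2]+items[0] = 0+6 = 6 → [6, 8, 0, 4, 2, 6, 12, 6]

[6, 8, 0, 4, 2, 6, 12, 6]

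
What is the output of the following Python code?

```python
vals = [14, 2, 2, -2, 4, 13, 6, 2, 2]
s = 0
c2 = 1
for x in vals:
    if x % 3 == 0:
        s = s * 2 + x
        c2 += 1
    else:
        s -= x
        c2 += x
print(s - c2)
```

x=14: not %3==0, s = 0-14 = -14; c2=15
x=2: not %3==0, s = (-14)-2 = -16; c2=17
x=2: not %3==0, s = (-16)-2 = -18; c2=19
x=-2: not %3==0, s = (-18)-(-2) = -16; c2=17
x=4: not %3==0, s = (-16)-4 = -20; c2=21
x=13: not %3==0, s = (-20)-13 = -33; c2=34
x=6: %3==0, s = (-33)*2+6 = -60; c2=35
x=2: not %3==0, s = (-60)-2 = -62; c2=37
x=2: not %3==0, s = (-62)-2 = -64; c2=39
s-c2 = (-64)-39 = -103

-103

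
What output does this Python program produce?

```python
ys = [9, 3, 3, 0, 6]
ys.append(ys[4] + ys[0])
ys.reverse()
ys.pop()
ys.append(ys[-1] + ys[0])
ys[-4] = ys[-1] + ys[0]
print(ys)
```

append ys[4]+ys[0] = 6+9 = 15 → [9, 3, 3, 0, 6, 15]
reverse → [15, 6, 0, 3, 3, 9]
pop() removes 9 → [15, 6, 0, 3, 3]
append ys[-1]+ys[0] = 3+15 = 18 → [15, 6, 0, 3, 3, 18]
ys[-4] = ys[-1]+ys[0] = 18+15 = 33 → [15, 6, 33, 3, 3, 18]

[15, 6, 33, 3, 3, 18]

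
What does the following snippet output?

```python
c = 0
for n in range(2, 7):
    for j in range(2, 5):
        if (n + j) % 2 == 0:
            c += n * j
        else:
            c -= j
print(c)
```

n=2,j=2: even sum, c = 0+4 = 4
n=2,j=3: odd sum, c = 4-3 = 1
n=2,j=4: even sum, c = 1+8 = 9
n=3,j=2: odd sum, c = 9-2 = 7
n=3,j=3: even sum, c = 7+9 = 16
n=3,j=4: odd sum, c = 16-4 = 12
n=4,j=2: even sum, c = 12+8 = 20
n=4,j=3: odd sum, c = 20-3 = 17
n=4,j=4: even sum, c = 17+16 = 33
n=5,j=2: odd sum, c = 33-2 = 31
n=5,j=3: even sum, c = 31+15 = 46
n=5,j=4: odd sum, c = 46-4 = 42
n=6,j=2: even sum, c = 42+12 = 54
n=6,j=3: odd sum, c = 54-3 = 51
n=6,j=4: even sum, c = 51+24 = 75

75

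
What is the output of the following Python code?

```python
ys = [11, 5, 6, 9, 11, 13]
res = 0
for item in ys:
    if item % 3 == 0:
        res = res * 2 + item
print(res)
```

21

item=11: not %3==0
item=5: not %3==0
item=6: %3==0, res = 0*2+6 = 6
item=9: %3==0, res = 6*2+9 = 21
item=11: not %3==0
item=13: not %3==0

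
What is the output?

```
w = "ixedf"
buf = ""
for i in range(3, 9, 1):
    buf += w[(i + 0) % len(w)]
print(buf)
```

dfixed

i=3: add w[3]='d' → 'd'
i=4: add w[4]='f' → 'df'
i=5: add w[0]='i' → 'dfi'
i=6: add w[1]='x' → 'dfix'
i=7: add w[2]='e' → 'dfixe'
i=8: add w[3]='d' → 'dfixed'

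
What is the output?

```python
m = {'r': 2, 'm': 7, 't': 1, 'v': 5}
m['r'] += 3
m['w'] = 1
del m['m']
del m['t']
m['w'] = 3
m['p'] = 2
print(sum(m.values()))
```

15

m['r'] = 2+3 = 5 → {'r': 5, 'm': 7, 't': 1, 'v': 5}
m['w'] = 1 → {'r': 5, 'm': 7, 't': 1, 'v': 5, 'w': 1}
del 'm' → {'r': 5, 't': 1, 'v': 5, 'w': 1}
del 't' → {'r': 5, 'v': 5, 'w': 1}
m['w'] = 3 → {'r': 5, 'v': 5, 'w': 3}
m['p'] = 2 → {'r': 5, 'v': 5, 'w': 3, 'p': 2}
sum of values = 15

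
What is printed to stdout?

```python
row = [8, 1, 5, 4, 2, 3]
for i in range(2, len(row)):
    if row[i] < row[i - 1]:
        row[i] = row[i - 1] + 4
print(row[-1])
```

17

i=2: 5>=1, unchanged → [8, 1, 5, 4, 2, 3]
i=3: 4<5, row[3] = 5+4 = 9 → [8, 1, 5, 9, 2, 3]
i=4: 2<9, row[4] = 9+4 = 13 → [8, 1, 5, 9, 13, 3]
i=5: 3<13, row[5] = 13+4 = 17 → [8, 1, 5, 9, 13, 17]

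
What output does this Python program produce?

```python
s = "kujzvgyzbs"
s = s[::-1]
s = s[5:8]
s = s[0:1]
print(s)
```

v

reverse → 'sbzygvzjuk'
slice [5:8] → 'vzj'
slice [0:1] → 'v'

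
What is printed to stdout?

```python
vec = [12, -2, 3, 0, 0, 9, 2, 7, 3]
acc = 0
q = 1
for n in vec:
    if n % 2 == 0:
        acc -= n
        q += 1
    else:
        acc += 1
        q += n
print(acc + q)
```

n=12: even, acc = 0-12 = -12; q=2
n=-2: even, acc = (-12)-(-2) = -10; q=3
n=3: not even, acc = (-10)+1 = -9; q=6
n=0: even, acc = (-9)-0 = -9; q=7
n=0: even, acc = (-9)-0 = -9; q=8
n=9: not even, acc = (-9)+1 = -8; q=17
n=2: even, acc = (-8)-2 = -10; q=18
n=7: not even, acc = (-10)+1 = -9; q=25
n=3: not even, acc = (-9)+1 = -8; q=28
acc+q = (-8)+28 = 20

20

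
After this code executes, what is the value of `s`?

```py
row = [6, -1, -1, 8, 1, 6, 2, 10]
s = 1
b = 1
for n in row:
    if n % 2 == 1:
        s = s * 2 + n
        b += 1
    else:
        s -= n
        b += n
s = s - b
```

-115

n=6: not odd, s = 1-6 = -5; b=7
n=-1: odd, s = (-5)*2+(-1) = -11; b=8
n=-1: odd, s = (-11)*2+(-1) = -23; b=9
n=8: not odd, s = (-23)-8 = -31; b=17
n=1: odd, s = (-31)*2+1 = -61; b=18
n=6: not odd, s = (-61)-6 = -67; b=24
n=2: not odd, s = (-67)-2 = -69; b=26
n=10: not odd, s = (-69)-10 = -79; b=36
s-b = (-79)-36 = -115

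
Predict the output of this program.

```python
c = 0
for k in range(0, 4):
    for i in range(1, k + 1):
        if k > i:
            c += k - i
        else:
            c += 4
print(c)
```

16

k=1,i=1: not 1>1, c = 0+4 = 4
k=2,i=1: 2>1, c = 4+1 = 5
k=2,i=2: not 2>2, c = 5+4 = 9
k=3,i=1: 3>1, c = 9+2 = 11
k=3,i=2: 3>2, c = 11+1 = 12
k=3,i=3: not 3>3, c = 12+4 = 16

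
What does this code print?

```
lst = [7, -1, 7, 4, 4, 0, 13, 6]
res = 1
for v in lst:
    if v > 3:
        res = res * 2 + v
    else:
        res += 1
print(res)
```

516

v=7: >3, res = 1*2+7 = 9
v=-1: not >3, res = 9+1 = 10
v=7: >3, res = 10*2+7 = 27
v=4: >3, res = 27*2+4 = 58
v=4: >3, res = 58*2+4 = 120
v=0: not >3, res = 120+1 = 121
v=13: >3, res = 121*2+13 = 255
v=6: >3, res = 255*2+6 = 516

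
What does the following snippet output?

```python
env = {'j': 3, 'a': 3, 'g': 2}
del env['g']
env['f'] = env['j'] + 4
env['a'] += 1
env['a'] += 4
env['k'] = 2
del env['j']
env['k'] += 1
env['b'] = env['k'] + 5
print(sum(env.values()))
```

del 'g' → {'j': 3, 'a': 3}
env['f'] = env['j']+4 = 7 → {'j': 3, 'a': 3, 'f': 7}
env['a'] = 3+1 = 4 → {'j': 3, 'a': 4, 'f': 7}
env['a'] = 4+4 = 8 → {'j': 3, 'a': 8, 'f': 7}
env['k'] = 2 → {'j': 3, 'a': 8, 'f': 7, 'k': 2}
del 'j' → {'a': 8, 'f': 7, 'k': 2}
env['k'] = 2+1 = 3 → {'a': 8, 'f': 7, 'k': 3}
env['b'] = env['k']+5 = 8 → {'a': 8, 'f': 7, 'k': 3, 'b': 8}
sum of values = 26

26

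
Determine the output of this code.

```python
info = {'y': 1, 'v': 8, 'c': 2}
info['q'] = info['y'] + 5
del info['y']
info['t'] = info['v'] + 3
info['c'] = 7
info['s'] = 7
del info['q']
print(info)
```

info['q'] = info['y']+5 = 6 → {'y': 1, 'v': 8, 'c': 2, 'q': 6}
del 'y' → {'v': 8, 'c': 2, 'q': 6}
info['t'] = info['v']+3 = 11 → {'v': 8, 'c': 2, 'q': 6, 't': 11}
info['c'] = 7 → {'v': 8, 'c': 7, 'q': 6, 't': 11}
info['s'] = 7 → {'v': 8, 'c': 7, 'q': 6, 't': 11, 's': 7}
del 'q' → {'v': 8, 'c': 7, 't': 11, 's': 7}

{'v': 8, 'c': 7, 't': 11, 's': 7}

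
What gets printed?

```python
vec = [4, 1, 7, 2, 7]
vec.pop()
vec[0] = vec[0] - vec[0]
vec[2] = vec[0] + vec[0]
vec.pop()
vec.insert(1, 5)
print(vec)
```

[0, 5, 1, 0]

pop() removes 7 → [4, 1, 7, 2]
vec[0] = vec[0]-vec[0] = 4-4 = 0 → [0, 1, 7, 2]
vec[2] = vec[0]+vec[0] = 0+0 = 0 → [0, 1, 0, 2]
pop() removes 2 → [0, 1, 0]
insert 5 at 1 → [0, 5, 1, 0]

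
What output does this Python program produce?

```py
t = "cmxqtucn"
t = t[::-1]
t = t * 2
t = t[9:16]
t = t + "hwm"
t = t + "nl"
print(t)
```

cutqxmchwmnl

reverse → 'ncutqxmc'
repeat ×2 → 'ncutqxmcncutqxmc'
slice [9:16] → 'cutqxmc'
+ 'hwm' → 'cutqxmchwm'
+ 'nl' → 'cutqxmchwmnl'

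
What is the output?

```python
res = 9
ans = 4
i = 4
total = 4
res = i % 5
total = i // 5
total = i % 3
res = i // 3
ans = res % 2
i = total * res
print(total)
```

1

res = 4%5 = 4
total = 4//5 = 0
total = 4%3 = 1
res = 4//3 = 1
ans = 1%2 = 1
i = 1*1 = 1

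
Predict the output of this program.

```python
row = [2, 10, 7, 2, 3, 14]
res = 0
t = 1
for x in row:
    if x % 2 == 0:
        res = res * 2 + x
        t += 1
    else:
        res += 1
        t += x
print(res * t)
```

1200

x=2: even, res = 0*2+2 = 2; t=2
x=10: even, res = 2*2+10 = 14; t=3
x=7: not even, res = 14+1 = 15; t=10
x=2: even, res = 15*2+2 = 32; t=11
x=3: not even, res = 32+1 = 33; t=14
x=14: even, res = 33*2+14 = 80; t=15
res*t = 80*15 = 1200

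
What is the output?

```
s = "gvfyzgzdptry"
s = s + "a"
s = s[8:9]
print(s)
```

p

+ 'a' → 'gvfyzgzdptrya'
slice [8:9] → 'p'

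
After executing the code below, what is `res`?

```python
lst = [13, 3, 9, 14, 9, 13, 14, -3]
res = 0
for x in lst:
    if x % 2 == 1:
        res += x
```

x=13: odd, res = 0+13 = 13
x=3: odd, res = 13+3 = 16
x=9: odd, res = 16+9 = 25
x=14: not odd
x=9: odd, res = 25+9 = 34
x=13: odd, res = 34+13 = 47
x=14: not odd
x=-3: odd, res = 47+(-3) = 44

44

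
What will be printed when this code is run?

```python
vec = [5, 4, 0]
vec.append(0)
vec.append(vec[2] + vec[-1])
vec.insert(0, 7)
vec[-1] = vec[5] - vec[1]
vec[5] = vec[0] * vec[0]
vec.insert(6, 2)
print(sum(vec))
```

67

append 0 → [5, 4, 0, 0]
append vec[2]+vec[-1] = 0+0 = 0 → [5, 4, 0, 0, 0]
insert 7 at 0 → [7, 5, 4, 0, 0, 0]
vec[-1] = vec[5]-vec[1] = 0-5 = -5 → [7, 5, 4, 0, 0, -5]
vec[5] = vec[0]*vec[0] = 7*7 = 49 → [7, 5, 4, 0, 0, 49]
insert 2 at 6 → [7, 5, 4, 0, 0, 49, 2]
sum = 67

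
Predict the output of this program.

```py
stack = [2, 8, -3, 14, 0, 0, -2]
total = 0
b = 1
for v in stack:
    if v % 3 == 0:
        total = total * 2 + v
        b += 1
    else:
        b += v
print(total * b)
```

v=2: not %3==0; b=3
v=8: not %3==0; b=11
v=-3: %3==0, total = 0*2+(-3) = -3; b=12
v=14: not %3==0; b=26
v=0: %3==0, total = (-3)*2+0 = -6; b=27
v=0: %3==0, total = (-6)*2+0 = -12; b=28
v=-2: not %3==0; b=26
total*b = (-12)*26 = -312

-312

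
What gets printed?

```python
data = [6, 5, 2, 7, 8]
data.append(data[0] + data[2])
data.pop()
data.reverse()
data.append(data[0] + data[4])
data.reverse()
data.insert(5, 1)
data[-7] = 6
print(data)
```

append data[0]+data[2] = 6+2 = 8 → [6, 5, 2, 7, 8, 8]
pop() removes 8 → [6, 5, 2, 7, 8]
reverse → [8, 7, 2, 5, 6]
append data[0]+data[4] = 8+6 = 14 → [8, 7, 2, 5, 6, 14]
reverse → [14, 6, 5, 2, 7, 8]
insert 1 at 5 → [14, 6, 5, 2, 7, 1, 8]
data[-7] = 6 → [6, 6, 5, 2, 7, 1, 8]

[6, 6, 5, 2, 7, 1, 8]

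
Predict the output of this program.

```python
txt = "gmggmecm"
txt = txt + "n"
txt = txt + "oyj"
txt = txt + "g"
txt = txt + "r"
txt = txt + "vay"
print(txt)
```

gmggmecmnoyjgrvay

+ 'n' → 'gmggmecmn'
+ 'oyj' → 'gmggmecmnoyj'
+ 'g' → 'gmggmecmnoyjg'
+ 'r' → 'gmggmecmnoyjgr'
+ 'vay' → 'gmggmecmnoyjgrvay'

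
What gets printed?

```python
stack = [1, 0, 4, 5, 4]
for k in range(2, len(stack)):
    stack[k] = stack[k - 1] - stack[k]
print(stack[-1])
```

k=2: stack[2] = 0-4 = -4 → [1, 0, -4, 5, 4]
k=3: stack[3] = (-4)-5 = -9 → [1, 0, -4, -9, 4]
k=4: stack[4] = (-9)-4 = -13 → [1, 0, -4, -9, -13]

-13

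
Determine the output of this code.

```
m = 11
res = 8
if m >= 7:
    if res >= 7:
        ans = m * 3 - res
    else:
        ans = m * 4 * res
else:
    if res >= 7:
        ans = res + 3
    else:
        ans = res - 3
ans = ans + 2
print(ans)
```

27

m=11, res=8
m >= 7 is True; res >= 7 is True
→ ans = m * 3 - res = 25
ans = 25+2 = 27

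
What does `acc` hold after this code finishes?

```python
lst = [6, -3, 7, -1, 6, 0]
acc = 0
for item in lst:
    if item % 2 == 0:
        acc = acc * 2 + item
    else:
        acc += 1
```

item=6: even, acc = 0*2+6 = 6
item=-3: not even, acc = 6+1 = 7
item=7: not even, acc = 7+1 = 8
item=-1: not even, acc = 8+1 = 9
item=6: even, acc = 9*2+6 = 24
item=0: even, acc = 24*2+0 = 48

48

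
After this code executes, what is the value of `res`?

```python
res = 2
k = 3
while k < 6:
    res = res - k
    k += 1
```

k=3: res = 2-3 = -1
k=4: res = (-1)-4 = -5
k=5: res = (-5)-5 = -10

-10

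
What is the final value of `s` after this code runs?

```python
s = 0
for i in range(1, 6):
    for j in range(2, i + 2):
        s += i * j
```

i=1,j=2: s = 0+2 = 2
i=2,j=2: s = 2+4 = 6
i=2,j=3: s = 6+6 = 12
i=3,j=2: s = 12+6 = 18
i=3,j=3: s = 18+9 = 27
i=3,j=4: s = 27+12 = 39
i=4,j=2: s = 39+8 = 47
i=4,j=3: s = 47+12 = 59
i=4,j=4: s = 59+16 = 75
i=4,j=5: s = 75+20 = 95
i=5,j=2: s = 95+10 = 105
i=5,j=3: s = 105+15 = 120
i=5,j=4: s = 120+20 = 140
i=5,j=5: s = 140+25 = 165
i=5,j=6: s = 165+30 = 195

195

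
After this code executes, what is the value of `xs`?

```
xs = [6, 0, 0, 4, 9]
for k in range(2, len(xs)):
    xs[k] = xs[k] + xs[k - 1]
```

k=2: xs[2] = 0+0 = 0 → [6, 0, 0, 4, 9]
k=3: xs[3] = 4+0 = 4 → [6, 0, 0, 4, 9]
k=4: xs[4] = 9+4 = 13 → [6, 0, 0, 4, 13]

[6, 0, 0, 4, 13]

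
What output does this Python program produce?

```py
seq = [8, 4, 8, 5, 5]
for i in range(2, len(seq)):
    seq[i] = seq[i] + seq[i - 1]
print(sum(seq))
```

i=2: seq[2] = 8+4 = 12 → [8, 4, 12, 5, 5]
i=3: seq[3] = 5+12 = 17 → [8, 4, 12, 17, 5]
i=4: seq[4] = 5+17 = 22 → [8, 4, 12, 17, 22]
sum = 63

63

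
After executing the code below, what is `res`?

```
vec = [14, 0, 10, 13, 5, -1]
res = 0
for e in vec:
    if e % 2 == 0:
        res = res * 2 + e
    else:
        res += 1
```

e=14: even, res = 0*2+14 = 14
e=0: even, res = 14*2+0 = 28
e=10: even, res = 28*2+10 = 66
e=13: not even, res = 66+1 = 67
e=5: not even, res = 67+1 = 68
e=-1: not even, res = 68+1 = 69

69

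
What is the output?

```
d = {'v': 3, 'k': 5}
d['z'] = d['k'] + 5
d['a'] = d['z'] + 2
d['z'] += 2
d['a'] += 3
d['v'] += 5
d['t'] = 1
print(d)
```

{'v': 8, 'k': 5, 'z': 12, 'a': 15, 't': 1}

d['z'] = d['k']+5 = 10 → {'v': 3, 'k': 5, 'z': 10}
d['a'] = d['z']+2 = 12 → {'v': 3, 'k': 5, 'z': 10, 'a': 12}
d['z'] = 10+2 = 12 → {'v': 3, 'k': 5, 'z': 12, 'a': 12}
d['a'] = 12+3 = 15 → {'v': 3, 'k': 5, 'z': 12, 'a': 15}
d['v'] = 3+5 = 8 → {'v': 8, 'k': 5, 'z': 12, 'a': 15}
d['t'] = 1 → {'v': 8, 'k': 5, 'z': 12, 'a': 15, 't': 1}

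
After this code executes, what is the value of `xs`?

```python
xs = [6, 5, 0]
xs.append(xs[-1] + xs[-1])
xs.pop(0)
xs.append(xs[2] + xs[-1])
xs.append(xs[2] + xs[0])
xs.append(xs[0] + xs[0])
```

append xs[-1]+xs[-1] = 0+0 = 0 → [6, 5, 0, 0]
pop(0) removes 6 → [5, 0, 0]
append xs[2]+xs[-1] = 0+0 = 0 → [5, 0, 0, 0]
append xs[2]+xs[0] = 0+5 = 5 → [5, 0, 0, 0, 5]
append xs[0]+xs[0] = 5+5 = 10 → [5, 0, 0, 0, 5, 10]

[5, 0, 0, 0, 5, 10]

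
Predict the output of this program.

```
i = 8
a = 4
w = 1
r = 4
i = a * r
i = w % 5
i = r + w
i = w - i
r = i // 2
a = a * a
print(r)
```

i = 4*4 = 16
i = 1%5 = 1
i = 4+1 = 5
i = 1-5 = -4
r = (-4)//2 = -2
a = 4*4 = 16

-2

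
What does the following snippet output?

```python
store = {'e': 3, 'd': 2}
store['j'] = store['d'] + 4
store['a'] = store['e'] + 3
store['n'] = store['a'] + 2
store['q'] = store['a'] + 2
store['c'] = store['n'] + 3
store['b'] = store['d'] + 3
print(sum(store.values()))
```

store['j'] = store['d']+4 = 6 → {'e': 3, 'd': 2, 'j': 6}
store['a'] = store['e']+3 = 6 → {'e': 3, 'd': 2, 'j': 6, 'a': 6}
store['n'] = store['a']+2 = 8 → {'e': 3, 'd': 2, 'j': 6, 'a': 6, 'n': 8}
store['q'] = store['a']+2 = 8 → {'e': 3, 'd': 2, 'j': 6, 'a': 6, 'n': 8, 'q': 8}
store['c'] = store['n']+3 = 11 → {'e': 3, 'd': 2, 'j': 6, 'a': 6, 'n': 8, 'q': 8, 'c': 11}
store['b'] = store['d']+3 = 5 → {'e': 3, 'd': 2, 'j': 6, 'a': 6, 'n': 8, 'q': 8, 'c': 11, 'b': 5}
sum of values = 49

49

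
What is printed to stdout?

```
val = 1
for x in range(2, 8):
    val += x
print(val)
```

x=2: val = 1+2 = 3
x=3: val = 3+3 = 6
x=4: val = 6+4 = 10
x=5: val = 10+5 = 15
x=6: val = 15+6 = 21
x=7: val = 21+7 = 28

28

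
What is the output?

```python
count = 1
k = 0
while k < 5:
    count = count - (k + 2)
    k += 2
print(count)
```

k=0: count = 1-2 = -1
k=2: count = (-1)-4 = -5
k=4: count = (-5)-6 = -11

-11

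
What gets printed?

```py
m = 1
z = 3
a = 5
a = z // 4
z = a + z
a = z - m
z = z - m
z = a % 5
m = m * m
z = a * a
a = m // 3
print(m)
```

1

a = 3//4 = 0
z = 0+3 = 3
a = 3-1 = 2
z = 3-1 = 2
z = 2%5 = 2
m = 1*1 = 1
z = 2*2 = 4
a = 1//3 = 0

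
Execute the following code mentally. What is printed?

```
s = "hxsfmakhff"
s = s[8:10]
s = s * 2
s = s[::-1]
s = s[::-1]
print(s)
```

slice [8:10] → 'ff'
repeat ×2 → 'ffff'
reverse → 'ffff'
reverse → 'ffff'

ffff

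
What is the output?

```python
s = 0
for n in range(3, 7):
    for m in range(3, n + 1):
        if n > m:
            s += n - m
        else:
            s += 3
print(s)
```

22

n=3,m=3: not 3>3, s = 0+3 = 3
n=4,m=3: 4>3, s = 3+1 = 4
n=4,m=4: not 4>4, s = 4+3 = 7
n=5,m=3: 5>3, s = 7+2 = 9
n=5,m=4: 5>4, s = 9+1 = 10
n=5,m=5: not 5>5, s = 10+3 = 13
n=6,m=3: 6>3, s = 13+3 = 16
n=6,m=4: 6>4, s = 16+2 = 18
n=6,m=5: 6>5, s = 18+1 = 19
n=6,m=6: not 6>6, s = 19+3 = 22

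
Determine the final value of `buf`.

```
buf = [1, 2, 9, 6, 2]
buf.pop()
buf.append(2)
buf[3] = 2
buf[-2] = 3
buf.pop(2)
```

pop() removes 2 → [1, 2, 9, 6]
append 2 → [1, 2, 9, 6, 2]
buf[3] = 2 → [1, 2, 9, 2, 2]
buf[-2] = 3 → [1, 2, 9, 3, 2]
pop(2) removes 9 → [1, 2, 3, 2]

[1, 2, 3, 2]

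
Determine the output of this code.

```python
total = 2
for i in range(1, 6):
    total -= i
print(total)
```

-13

i=1: total = 2-1 = 1
i=2: total = 1-2 = -1
i=3: total = (-1)-3 = -4
i=4: total = (-4)-4 = -8
i=5: total = (-8)-5 = -13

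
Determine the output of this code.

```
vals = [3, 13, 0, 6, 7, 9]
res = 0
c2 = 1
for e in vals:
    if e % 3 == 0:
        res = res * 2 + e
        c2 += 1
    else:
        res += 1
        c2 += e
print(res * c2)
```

1375

e=3: %3==0, res = 0*2+3 = 3; c2=2
e=13: not %3==0, res = 3+1 = 4; c2=15
e=0: %3==0, res = 4*2+0 = 8; c2=16
e=6: %3==0, res = 8*2+6 = 22; c2=17
e=7: not %3==0, res = 22+1 = 23; c2=24
e=9: %3==0, res = 23*2+9 = 55; c2=25
res*c2 = 55*25 = 1375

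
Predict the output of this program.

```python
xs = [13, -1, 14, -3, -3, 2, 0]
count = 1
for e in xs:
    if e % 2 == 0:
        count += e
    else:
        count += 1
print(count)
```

21

e=13: not even, count = 1+1 = 2
e=-1: not even, count = 2+1 = 3
e=14: even, count = 3+14 = 17
e=-3: not even, count = 17+1 = 18
e=-3: not even, count = 18+1 = 19
e=2: even, count = 19+2 = 21
e=0: even, count = 21+0 = 21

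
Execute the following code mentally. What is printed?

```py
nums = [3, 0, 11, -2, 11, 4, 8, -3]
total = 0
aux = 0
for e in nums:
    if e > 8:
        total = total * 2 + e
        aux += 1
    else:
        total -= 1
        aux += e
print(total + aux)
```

32

e=3: not >8, total = 0-1 = -1; aux=3
e=0: not >8, total = (-1)-1 = -2; aux=3
e=11: >8, total = (-2)*2+11 = 7; aux=4
e=-2: not >8, total = 7-1 = 6; aux=2
e=11: >8, total = 6*2+11 = 23; aux=3
e=4: not >8, total = 23-1 = 22; aux=7
e=8: not >8, total = 22-1 = 21; aux=15
e=-3: not >8, total = 21-1 = 20; aux=12
total+aux = 20+12 = 32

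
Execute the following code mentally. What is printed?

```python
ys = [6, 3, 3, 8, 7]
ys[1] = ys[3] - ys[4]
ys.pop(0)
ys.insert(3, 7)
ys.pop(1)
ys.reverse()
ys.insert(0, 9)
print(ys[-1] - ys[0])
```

-8

ys[1] = ys[3]-ys[4] = 8-7 = 1 → [6, 1, 3, 8, 7]
pop(0) removes 6 → [1, 3, 8, 7]
insert 7 at 3 → [1, 3, 8, 7, 7]
pop(1) removes 3 → [1, 8, 7, 7]
reverse → [7, 7, 8, 1]
insert 9 at 0 → [9, 7, 7, 8, 1]
ys[-1]-ys[0] = 1-9 = -8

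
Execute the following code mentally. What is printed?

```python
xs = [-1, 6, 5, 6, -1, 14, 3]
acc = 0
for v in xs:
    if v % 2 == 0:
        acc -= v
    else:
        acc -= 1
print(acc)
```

-30

v=-1: not even, acc = 0-1 = -1
v=6: even, acc = (-1)-6 = -7
v=5: not even, acc = (-7)-1 = -8
v=6: even, acc = (-8)-6 = -14
v=-1: not even, acc = (-14)-1 = -15
v=14: even, acc = (-15)-14 = -29
v=3: not even, acc = (-29)-1 = -30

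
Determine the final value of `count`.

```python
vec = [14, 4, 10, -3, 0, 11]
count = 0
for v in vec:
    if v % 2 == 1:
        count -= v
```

v=14: not odd
v=4: not odd
v=10: not odd
v=-3: odd, count = 0-(-3) = 3
v=0: not odd
v=11: odd, count = 3-11 = -8

-8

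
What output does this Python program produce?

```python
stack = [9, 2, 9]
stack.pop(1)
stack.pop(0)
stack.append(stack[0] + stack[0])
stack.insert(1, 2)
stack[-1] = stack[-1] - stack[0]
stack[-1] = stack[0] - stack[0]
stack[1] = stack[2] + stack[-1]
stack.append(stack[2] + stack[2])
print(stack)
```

pop(1) removes 2 → [9, 9]
pop(0) removes 9 → [9]
append stack[0]+stack[0] = 9+9 = 18 → [9, 18]
insert 2 at 1 → [9, 2, 18]
stack[-1] = stack[-1]-stack[0] = 18-9 = 9 → [9, 2, 9]
stack[-1] = stack[0]-stack[0] = 9-9 = 0 → [9, 2, 0]
stack[1] = stack[2]+stack[-1] = 0+0 = 0 → [9, 0, 0]
append stack[2]+stack[2] = 0+0 = 0 → [9, 0, 0, 0]

[9, 0, 0, 0]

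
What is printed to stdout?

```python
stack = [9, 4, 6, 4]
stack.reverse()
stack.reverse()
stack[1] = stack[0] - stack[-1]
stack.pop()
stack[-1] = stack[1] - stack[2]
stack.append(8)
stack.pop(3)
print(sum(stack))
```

reverse → [4, 6, 4, 9]
reverse → [9, 4, 6, 4]
stack[1] = stack[0]-stack[-1] = 9-4 = 5 → [9, 5, 6, 4]
pop() removes 4 → [9, 5, 6]
stack[-1] = stack[1]-stack[2] = 5-6 = -1 → [9, 5, -1]
append 8 → [9, 5, -1, 8]
pop(3) removes 8 → [9, 5, -1]
sum = 13

13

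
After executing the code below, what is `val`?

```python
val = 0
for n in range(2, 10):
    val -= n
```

-44

n=2: val = 0-2 = -2
n=3: val = (-2)-3 = -5
n=4: val = (-5)-4 = -9
n=5: val = (-9)-5 = -14
n=6: val = (-14)-6 = -20
n=7: val = (-20)-7 = -27
n=8: val = (-27)-8 = -35
n=9: val = (-35)-9 = -44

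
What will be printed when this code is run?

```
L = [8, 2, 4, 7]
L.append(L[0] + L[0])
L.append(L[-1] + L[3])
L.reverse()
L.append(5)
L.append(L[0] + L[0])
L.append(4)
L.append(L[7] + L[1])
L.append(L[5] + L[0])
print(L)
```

[23, 16, 7, 4, 2, 8, 5, 46, 4, 62, 31]

append L[0]+L[0] = 8+8 = 16 → [8, 2, 4, 7, 16]
append L[-1]+L[3] = 16+7 = 23 → [8, 2, 4, 7, 16, 23]
reverse → [23, 16, 7, 4, 2, 8]
append 5 → [23, 16, 7, 4, 2, 8, 5]
append L[0]+L[0] = 23+23 = 46 → [23, 16, 7, 4, 2, 8, 5, 46]
append 4 → [23, 16, 7, 4, 2, 8, 5, 46, 4]
append L[7]+L[1] = 46+16 = 62 → [23, 16, 7, 4, 2, 8, 5, 46, 4, 62]
append L[5]+L[0] = 8+23 = 31 → [23, 16, 7, 4, 2, 8, 5, 46, 4, 62, 31]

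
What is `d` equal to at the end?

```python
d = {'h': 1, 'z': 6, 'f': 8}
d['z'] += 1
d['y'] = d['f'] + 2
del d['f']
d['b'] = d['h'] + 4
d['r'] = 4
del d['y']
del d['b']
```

d['z'] = 6+1 = 7 → {'h': 1, 'z': 7, 'f': 8}
d['y'] = d['f']+2 = 10 → {'h': 1, 'z': 7, 'f': 8, 'y': 10}
del 'f' → {'h': 1, 'z': 7, 'y': 10}
d['b'] = d['h']+4 = 5 → {'h': 1, 'z': 7, 'y': 10, 'b': 5}
d['r'] = 4 → {'h': 1, 'z': 7, 'y': 10, 'b': 5, 'r': 4}
del 'y' → {'h': 1, 'z': 7, 'b': 5, 'r': 4}
del 'b' → {'h': 1, 'z': 7, 'r': 4}

{'h': 1, 'z': 7, 'r': 4}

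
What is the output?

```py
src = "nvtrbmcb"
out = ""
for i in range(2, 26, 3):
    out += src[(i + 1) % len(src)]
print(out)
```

rcvbbtmn

i=2: add src[3]='r' → 'r'
i=5: add src[6]='c' → 'rc'
i=8: add src[1]='v' → 'rcv'
i=11: add src[4]='b' → 'rcvb'
i=14: add src[7]='b' → 'rcvbb'
i=17: add src[2]='t' → 'rcvbbt'
i=20: add src[5]='m' → 'rcvbbtm'
i=23: add src[0]='n' → 'rcvbbtmn'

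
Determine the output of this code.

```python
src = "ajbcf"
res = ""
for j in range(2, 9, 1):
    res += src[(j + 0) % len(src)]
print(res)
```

j=2: add src[2]='b' → 'b'
j=3: add src[3]='c' → 'bc'
j=4: add src[4]='f' → 'bcf'
j=5: add src[0]='a' → 'bcfa'
j=6: add src[1]='j' → 'bcfaj'
j=7: add src[2]='b' → 'bcfajb'
j=8: add src[3]='c' → 'bcfajbc'

bcfajbc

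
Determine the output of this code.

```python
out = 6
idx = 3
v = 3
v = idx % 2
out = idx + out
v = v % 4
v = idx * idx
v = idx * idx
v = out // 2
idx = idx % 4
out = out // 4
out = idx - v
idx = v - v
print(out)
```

-1

v = 3%2 = 1
out = 3+6 = 9
v = 1%4 = 1
v = 3*3 = 9
v = 3*3 = 9
v = 9//2 = 4
idx = 3%4 = 3
out = 9//4 = 2
out = 3-4 = -1
idx = 4-4 = 0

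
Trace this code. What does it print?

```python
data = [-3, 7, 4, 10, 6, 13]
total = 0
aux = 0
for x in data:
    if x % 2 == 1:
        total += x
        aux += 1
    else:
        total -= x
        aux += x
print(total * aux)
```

-69

x=-3: odd, total = 0+(-3) = -3; aux=1
x=7: odd, total = (-3)+7 = 4; aux=2
x=4: not odd, total = 4-4 = 0; aux=6
x=10: not odd, total = 0-10 = -10; aux=16
x=6: not odd, total = (-10)-6 = -16; aux=22
x=13: odd, total = (-16)+13 = -3; aux=23
total*aux = (-3)*23 = -69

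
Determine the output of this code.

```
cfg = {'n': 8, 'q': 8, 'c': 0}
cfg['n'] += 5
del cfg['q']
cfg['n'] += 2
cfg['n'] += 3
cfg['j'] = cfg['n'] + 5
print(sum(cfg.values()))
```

cfg['n'] = 8+5 = 13 → {'n': 13, 'q': 8, 'c': 0}
del 'q' → {'n': 13, 'c': 0}
cfg['n'] = 13+2 = 15 → {'n': 15, 'c': 0}
cfg['n'] = 15+3 = 18 → {'n': 18, 'c': 0}
cfg['j'] = cfg['n']+5 = 23 → {'n': 18, 'c': 0, 'j': 23}
sum of values = 41

41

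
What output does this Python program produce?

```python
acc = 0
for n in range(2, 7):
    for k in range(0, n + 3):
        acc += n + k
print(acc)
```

260

n=2,k=0: acc = 0+2 = 2
n=2,k=1: acc = 2+3 = 5
n=2,k=2: acc = 5+4 = 9
n=2,k=3: acc = 9+5 = 14
n=2,k=4: acc = 14+6 = 20
n=3,k=0: acc = 20+3 = 23
n=3,k=1: acc = 23+4 = 27
n=3,k=2: acc = 27+5 = 32
n=3,k=3: acc = 32+6 = 38
n=3,k=4: acc = 38+7 = 45
n=3,k=5: acc = 45+8 = 53
n=4,k=0: acc = 53+4 = 57
n=4,k=1: acc = 57+5 = 62
n=4,k=2: acc = 62+6 = 68
n=4,k=3: acc = 68+7 = 75
n=4,k=4: acc = 75+8 = 83
n=4,k=5: acc = 83+9 = 92
n=4,k=6: acc = 92+10 = 102
n=5,k=0: acc = 102+5 = 107
n=5,k=1: acc = 107+6 = 113
n=5,k=2: acc = 113+7 = 120
n=5,k=3: acc = 120+8 = 128
n=5,k=4: acc = 128+9 = 137
n=5,k=5: acc = 137+10 = 147
n=5,k=6: acc = 147+11 = 158
n=5,k=7: acc = 158+12 = 170
n=6,k=0: acc = 170+6 = 176
n=6,k=1: acc = 176+7 = 183
n=6,k=2: acc = 183+8 = 191
n=6,k=3: acc = 191+9 = 200
n=6,k=4: acc = 200+10 = 210
n=6,k=5: acc = 210+11 = 221
n=6,k=6: acc = 221+12 = 233
n=6,k=7: acc = 233+13 = 246
n=6,k=8: acc = 246+14 = 260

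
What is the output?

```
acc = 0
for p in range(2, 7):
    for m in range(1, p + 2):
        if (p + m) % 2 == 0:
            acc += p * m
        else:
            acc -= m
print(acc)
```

p=2,m=1: odd sum, acc = 0-1 = -1
p=2,m=2: even sum, acc = (-1)+4 = 3
p=2,m=3: odd sum, acc = 3-3 = 0
p=3,m=1: even sum, acc = 0+3 = 3
p=3,m=2: odd sum, acc = 3-2 = 1
p=3,m=3: even sum, acc = 1+9 = 10
p=3,m=4: odd sum, acc = 10-4 = 6
p=4,m=1: odd sum, acc = 6-1 = 5
p=4,m=2: even sum, acc = 5+8 = 13
p=4,m=3: odd sum, acc = 13-3 = 10
p=4,m=4: even sum, acc = 10+16 = 26
p=4,m=5: odd sum, acc = 26-5 = 21
p=5,m=1: even sum, acc = 21+5 = 26
p=5,m=2: odd sum, acc = 26-2 = 24
p=5,m=3: even sum, acc = 24+15 = 39
p=5,m=4: odd sum, acc = 39-4 = 35
p=5,m=5: even sum, acc = 35+25 = 60
p=5,m=6: odd sum, acc = 60-6 = 54
p=6,m=1: odd sum, acc = 54-1 = 53
p=6,m=2: even sum, acc = 53+12 = 65
p=6,m=3: odd sum, acc = 65-3 = 62
p=6,m=4: even sum, acc = 62+24 = 86
p=6,m=5: odd sum, acc = 86-5 = 81
p=6,m=6: even sum, acc = 81+36 = 117
p=6,m=7: odd sum, acc = 117-7 = 110

110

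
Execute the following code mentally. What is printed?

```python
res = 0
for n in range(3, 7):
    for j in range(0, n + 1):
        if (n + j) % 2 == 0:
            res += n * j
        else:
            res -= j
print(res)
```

n=3,j=0: odd sum, res = 0-0 = 0
n=3,j=1: even sum, res = 0+3 = 3
n=3,j=2: odd sum, res = 3-2 = 1
n=3,j=3: even sum, res = 1+9 = 10
n=4,j=0: even sum, res = 10+0 = 10
n=4,j=1: odd sum, res = 10-1 = 9
n=4,j=2: even sum, res = 9+8 = 17
n=4,j=3: odd sum, res = 17-3 = 14
n=4,j=4: even sum, res = 14+16 = 30
n=5,j=0: odd sum, res = 30-0 = 30
n=5,j=1: even sum, res = 30+5 = 35
n=5,j=2: odd sum, res = 35-2 = 33
n=5,j=3: even sum, res = 33+15 = 48
n=5,j=4: odd sum, res = 48-4 = 44
n=5,j=5: even sum, res = 44+25 = 69
n=6,j=0: even sum, res = 69+0 = 69
n=6,j=1: odd sum, res = 69-1 = 68
n=6,j=2: even sum, res = 68+12 = 80
n=6,j=3: odd sum, res = 80-3 = 77
n=6,j=4: even sum, res = 77+24 = 101
n=6,j=5: odd sum, res = 101-5 = 96
n=6,j=6: even sum, res = 96+36 = 132

132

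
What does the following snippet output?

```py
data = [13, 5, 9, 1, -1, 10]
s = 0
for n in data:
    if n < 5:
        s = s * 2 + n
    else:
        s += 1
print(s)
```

n=13: not <5, s = 0+1 = 1
n=5: not <5, s = 1+1 = 2
n=9: not <5, s = 2+1 = 3
n=1: <5, s = 3*2+1 = 7
n=-1: <5, s = 7*2+(-1) = 13
n=10: not <5, s = 13+1 = 14

14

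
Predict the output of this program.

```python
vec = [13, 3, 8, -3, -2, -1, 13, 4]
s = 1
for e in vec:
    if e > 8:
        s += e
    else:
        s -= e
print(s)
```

e=13: >8, s = 1+13 = 14
e=3: not >8, s = 14-3 = 11
e=8: not >8, s = 11-8 = 3
e=-3: not >8, s = 3-(-3) = 6
e=-2: not >8, s = 6-(-2) = 8
e=-1: not >8, s = 8-(-1) = 9
e=13: >8, s = 9+13 = 22
e=4: not >8, s = 22-4 = 18

18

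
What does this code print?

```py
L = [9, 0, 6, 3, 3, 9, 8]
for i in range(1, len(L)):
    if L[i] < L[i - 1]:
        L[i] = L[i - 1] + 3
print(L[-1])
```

27

i=1: 0<9, L[1] = 9+3 = 12 → [9, 12, 6, 3, 3, 9, 8]
i=2: 6<12, L[2] = 12+3 = 15 → [9, 12, 15, 3, 3, 9, 8]
i=3: 3<15, L[3] = 15+3 = 18 → [9, 12, 15, 18, 3, 9, 8]
i=4: 3<18, L[4] = 18+3 = 21 → [9, 12, 15, 18, 21, 9, 8]
i=5: 9<21, L[5] = 21+3 = 24 → [9, 12, 15, 18, 21, 24, 8]
i=6: 8<24, L[6] = 24+3 = 27 → [9, 12, 15, 18, 21, 24, 27]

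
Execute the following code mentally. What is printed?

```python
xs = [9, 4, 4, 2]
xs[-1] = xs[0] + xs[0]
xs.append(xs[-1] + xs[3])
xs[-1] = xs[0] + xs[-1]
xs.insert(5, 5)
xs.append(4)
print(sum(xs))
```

xs[-1] = xs[0]+xs[0] = 9+9 = 18 → [9, 4, 4, 18]
append xs[-1]+xs[3] = 18+18 = 36 → [9, 4, 4, 18, 36]
xs[-1] = xs[0]+xs[-1] = 9+36 = 45 → [9, 4, 4, 18, 45]
insert 5 at 5 → [9, 4, 4, 18, 45, 5]
append 4 → [9, 4, 4, 18, 45, 5, 4]
sum = 89

89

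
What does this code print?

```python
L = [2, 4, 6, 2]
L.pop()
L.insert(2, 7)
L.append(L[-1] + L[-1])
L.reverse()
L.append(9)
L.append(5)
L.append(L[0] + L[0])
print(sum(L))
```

pop() removes 2 → [2, 4, 6]
insert 7 at 2 → [2, 4, 7, 6]
append L[-1]+L[-1] = 6+6 = 12 → [2, 4, 7, 6, 12]
reverse → [12, 6, 7, 4, 2]
append 9 → [12, 6, 7, 4, 2, 9]
append 5 → [12, 6, 7, 4, 2, 9, 5]
append L[0]+L[0] = 12+12 = 24 → [12, 6, 7, 4, 2, 9, 5, 24]
sum = 69

69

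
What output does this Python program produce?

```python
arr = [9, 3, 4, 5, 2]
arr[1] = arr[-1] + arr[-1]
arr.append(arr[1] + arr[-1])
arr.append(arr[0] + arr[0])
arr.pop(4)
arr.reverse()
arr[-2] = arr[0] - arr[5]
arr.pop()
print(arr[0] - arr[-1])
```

9

arr[1] = arr[-1]+arr[-1] = 2+2 = 4 → [9, 4, 4, 5, 2]
append arr[1]+arr[-1] = 4+2 = 6 → [9, 4, 4, 5, 2, 6]
append arr[0]+arr[0] = 9+9 = 18 → [9, 4, 4, 5, 2, 6, 18]
pop(4) removes 2 → [9, 4, 4, 5, 6, 18]
reverse → [18, 6, 5, 4, 4, 9]
arr[-2] = arr[0]-arr[5] = 18-9 = 9 → [18, 6, 5, 4, 9, 9]
pop() removes 9 → [18, 6, 5, 4, 9]
arr[0]-arr[-1] = 18-9 = 9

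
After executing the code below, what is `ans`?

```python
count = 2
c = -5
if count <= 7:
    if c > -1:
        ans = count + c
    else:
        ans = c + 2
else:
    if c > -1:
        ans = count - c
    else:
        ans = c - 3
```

count=2, c=-5
count <= 7 is True; c > -1 is False
→ ans = c + 2 = -3

-3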